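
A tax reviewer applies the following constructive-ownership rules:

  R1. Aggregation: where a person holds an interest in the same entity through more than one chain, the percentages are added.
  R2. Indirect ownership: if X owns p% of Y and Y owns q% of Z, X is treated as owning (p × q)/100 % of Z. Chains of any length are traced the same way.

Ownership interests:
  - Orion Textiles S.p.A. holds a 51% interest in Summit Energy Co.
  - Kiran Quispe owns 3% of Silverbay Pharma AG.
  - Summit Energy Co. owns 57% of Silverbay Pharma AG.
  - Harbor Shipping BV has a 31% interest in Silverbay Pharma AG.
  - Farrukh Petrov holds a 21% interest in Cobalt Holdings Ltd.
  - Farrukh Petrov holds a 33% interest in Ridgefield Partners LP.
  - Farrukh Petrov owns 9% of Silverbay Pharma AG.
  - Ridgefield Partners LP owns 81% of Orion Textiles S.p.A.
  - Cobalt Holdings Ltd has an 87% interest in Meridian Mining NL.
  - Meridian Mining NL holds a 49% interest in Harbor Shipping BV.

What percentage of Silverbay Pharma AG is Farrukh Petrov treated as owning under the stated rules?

Chain via Ridgefield Partners LP → Orion Textiles S.p.A. → Summit Energy Co. (R2): 33% × 81% × 51% × 57% = 7.770411% of Silverbay Pharma AG.
Chain via Cobalt Holdings Ltd → Meridian Mining NL → Harbor Shipping BV (R2): 21% × 87% × 49% × 31% = 2.775213% of Silverbay Pharma AG.
Direct interest in Silverbay Pharma AG: 9%.
Aggregating (R1): 7.770411% + 2.775213% + 9% = 19.545624%.

19.545624%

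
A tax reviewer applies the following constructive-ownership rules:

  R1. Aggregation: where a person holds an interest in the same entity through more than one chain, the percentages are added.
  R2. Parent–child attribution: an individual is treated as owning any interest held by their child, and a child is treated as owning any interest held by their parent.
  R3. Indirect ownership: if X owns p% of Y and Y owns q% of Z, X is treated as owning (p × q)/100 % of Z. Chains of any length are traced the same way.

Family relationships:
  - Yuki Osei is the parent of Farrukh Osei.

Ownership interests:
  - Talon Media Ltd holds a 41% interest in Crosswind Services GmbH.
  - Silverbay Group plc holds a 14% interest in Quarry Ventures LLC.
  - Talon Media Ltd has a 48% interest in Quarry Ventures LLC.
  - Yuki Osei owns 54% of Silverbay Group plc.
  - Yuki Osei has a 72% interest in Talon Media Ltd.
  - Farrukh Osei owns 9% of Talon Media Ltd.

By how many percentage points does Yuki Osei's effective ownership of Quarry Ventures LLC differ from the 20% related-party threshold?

By parent–child attribution (R2), Yuki Osei is treated as also owning Farrukh Osei's interest in Talon Media Ltd, giving 72% + 9% = 81%.
Chain via Talon Media Ltd (R3): 81% × 48% = 38.88% of Quarry Ventures LLC.
Chain via Silverbay Group plc (R3): 54% × 14% = 7.56% of Quarry Ventures LLC.
Aggregating (R1): 38.88% + 7.56% = 46.44%.
46.44% exceeds the 20% threshold by 26.44 percentage points.

26.44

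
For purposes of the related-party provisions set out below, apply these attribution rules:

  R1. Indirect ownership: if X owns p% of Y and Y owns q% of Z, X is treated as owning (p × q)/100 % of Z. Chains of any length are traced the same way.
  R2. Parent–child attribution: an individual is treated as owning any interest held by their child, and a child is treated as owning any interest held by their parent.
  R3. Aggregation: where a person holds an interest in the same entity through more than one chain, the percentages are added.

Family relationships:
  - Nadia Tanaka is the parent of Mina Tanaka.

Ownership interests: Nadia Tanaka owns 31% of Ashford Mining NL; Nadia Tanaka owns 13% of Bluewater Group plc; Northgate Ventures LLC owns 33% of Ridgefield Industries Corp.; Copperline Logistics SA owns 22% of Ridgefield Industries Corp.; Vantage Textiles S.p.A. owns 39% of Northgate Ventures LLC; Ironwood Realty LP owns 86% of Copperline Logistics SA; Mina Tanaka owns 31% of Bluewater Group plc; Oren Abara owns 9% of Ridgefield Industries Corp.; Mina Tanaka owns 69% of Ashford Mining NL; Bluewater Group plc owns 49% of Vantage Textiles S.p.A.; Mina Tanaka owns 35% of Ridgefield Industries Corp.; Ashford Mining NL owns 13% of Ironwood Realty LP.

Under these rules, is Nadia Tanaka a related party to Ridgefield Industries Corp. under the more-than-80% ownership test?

By parent–child attribution (R2), Nadia Tanaka is treated as also owning Mina Tanaka's interest in Ashford Mining NL, giving 31% + 69% = 100%.
By parent–child attribution (R2), Nadia Tanaka is treated as also owning Mina Tanaka's interest in Bluewater Group plc, giving 13% + 31% = 44%.
By parent–child attribution (R2), Nadia Tanaka is treated as owning Mina Tanaka's 35% interest in Ridgefield Industries Corp.
Chain via Ashford Mining NL → Ironwood Realty LP → Copperline Logistics SA (R1): 100% × 13% × 86% × 22% = 2.4596% of Ridgefield Industries Corp.
Chain via Bluewater Group plc → Vantage Textiles S.p.A. → Northgate Ventures LLC (R1): 44% × 49% × 39% × 33% = 2.774772% of Ridgefield Industries Corp.
Direct interest in Ridgefield Industries Corp: 35%.
Aggregating (R3): 2.4596% + 2.774772% + 35% = 40.234372%.
40.234372% does not exceed the 80% threshold, so Nadia is not a related party to Ridgefield Industries Corp.

No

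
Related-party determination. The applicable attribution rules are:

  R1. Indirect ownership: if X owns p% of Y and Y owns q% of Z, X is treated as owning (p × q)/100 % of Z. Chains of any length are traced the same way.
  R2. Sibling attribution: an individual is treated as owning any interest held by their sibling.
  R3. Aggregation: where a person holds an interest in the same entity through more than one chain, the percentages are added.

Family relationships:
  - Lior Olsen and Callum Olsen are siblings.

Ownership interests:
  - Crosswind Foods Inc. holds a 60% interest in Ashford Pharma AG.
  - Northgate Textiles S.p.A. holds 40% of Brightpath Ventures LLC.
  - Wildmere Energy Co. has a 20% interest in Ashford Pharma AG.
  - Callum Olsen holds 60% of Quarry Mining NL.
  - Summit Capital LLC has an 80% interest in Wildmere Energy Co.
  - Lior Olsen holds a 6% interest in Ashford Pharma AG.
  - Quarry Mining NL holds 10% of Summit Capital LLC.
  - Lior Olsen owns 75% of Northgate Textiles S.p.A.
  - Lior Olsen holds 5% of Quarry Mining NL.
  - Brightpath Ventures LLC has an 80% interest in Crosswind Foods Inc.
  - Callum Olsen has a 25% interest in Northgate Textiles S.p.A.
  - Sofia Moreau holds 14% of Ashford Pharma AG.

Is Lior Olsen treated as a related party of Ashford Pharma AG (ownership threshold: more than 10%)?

Yes

By sibling attribution (R2), Lior Olsen is treated as also owning Callum Olsen's interest in Northgate Textiles S.p.A, giving 75% + 25% = 100%.
By sibling attribution (R2), Lior Olsen is treated as also owning Callum Olsen's interest in Quarry Mining NL, giving 5% + 60% = 65%.
Chain via Northgate Textiles S.p.A. → Brightpath Ventures LLC → Crosswind Foods Inc. (R1): 100% × 40% × 80% × 60% = 19.2% of Ashford Pharma AG.
Chain via Quarry Mining NL → Summit Capital LLC → Wildmere Energy Co. (R1): 65% × 10% × 80% × 20% = 1.04% of Ashford Pharma AG.
Direct interest in Ashford Pharma AG: 6%.
Aggregating (R3): 19.2% + 1.04% + 6% = 26.24%.
26.24% exceeds the 10% threshold, so Lior is a related party to Ashford Pharma AG.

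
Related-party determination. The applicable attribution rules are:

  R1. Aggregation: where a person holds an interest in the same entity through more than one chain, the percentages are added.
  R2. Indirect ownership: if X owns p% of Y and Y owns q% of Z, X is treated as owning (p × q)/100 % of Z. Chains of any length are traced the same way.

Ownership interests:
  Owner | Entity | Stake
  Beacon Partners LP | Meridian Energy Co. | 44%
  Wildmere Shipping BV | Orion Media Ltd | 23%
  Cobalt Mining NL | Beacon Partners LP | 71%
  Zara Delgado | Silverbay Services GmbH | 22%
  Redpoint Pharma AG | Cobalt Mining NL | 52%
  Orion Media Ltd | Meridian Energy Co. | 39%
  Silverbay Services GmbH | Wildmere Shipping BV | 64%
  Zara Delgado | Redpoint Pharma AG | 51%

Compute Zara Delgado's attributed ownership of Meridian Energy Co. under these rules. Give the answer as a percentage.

9.547824%

Chain via Silverbay Services GmbH → Wildmere Shipping BV → Orion Media Ltd (R2): 22% × 64% × 23% × 39% = 1.262976% of Meridian Energy Co.
Chain via Redpoint Pharma AG → Cobalt Mining NL → Beacon Partners LP (R2): 51% × 52% × 71% × 44% = 8.284848% of Meridian Energy Co.
Aggregating (R1): 1.262976% + 8.284848% = 9.547824%.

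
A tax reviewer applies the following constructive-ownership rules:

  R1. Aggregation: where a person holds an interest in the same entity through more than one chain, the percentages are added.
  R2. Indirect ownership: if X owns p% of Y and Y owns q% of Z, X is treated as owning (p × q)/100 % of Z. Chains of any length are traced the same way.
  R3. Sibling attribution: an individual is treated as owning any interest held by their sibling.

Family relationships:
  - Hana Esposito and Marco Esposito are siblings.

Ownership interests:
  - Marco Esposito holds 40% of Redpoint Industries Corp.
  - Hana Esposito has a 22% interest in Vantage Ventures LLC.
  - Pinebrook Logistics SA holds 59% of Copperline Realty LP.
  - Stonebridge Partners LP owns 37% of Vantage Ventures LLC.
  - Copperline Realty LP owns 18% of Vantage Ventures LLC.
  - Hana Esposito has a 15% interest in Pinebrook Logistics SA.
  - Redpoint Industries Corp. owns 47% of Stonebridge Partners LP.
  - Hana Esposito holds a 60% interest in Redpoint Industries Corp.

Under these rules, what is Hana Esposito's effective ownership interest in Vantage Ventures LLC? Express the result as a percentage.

By sibling attribution (R3), Hana Esposito is treated as also owning Marco Esposito's interest in Redpoint Industries Corp, giving 60% + 40% = 100%.
Chain via Pinebrook Logistics SA → Copperline Realty LP (R2): 15% × 59% × 18% = 1.593% of Vantage Ventures LLC.
Chain via Redpoint Industries Corp. → Stonebridge Partners LP (R2): 100% × 47% × 37% = 17.39% of Vantage Ventures LLC.
Direct interest in Vantage Ventures LLC: 22%.
Aggregating (R1): 1.593% + 17.39% + 22% = 40.983%.

40.983%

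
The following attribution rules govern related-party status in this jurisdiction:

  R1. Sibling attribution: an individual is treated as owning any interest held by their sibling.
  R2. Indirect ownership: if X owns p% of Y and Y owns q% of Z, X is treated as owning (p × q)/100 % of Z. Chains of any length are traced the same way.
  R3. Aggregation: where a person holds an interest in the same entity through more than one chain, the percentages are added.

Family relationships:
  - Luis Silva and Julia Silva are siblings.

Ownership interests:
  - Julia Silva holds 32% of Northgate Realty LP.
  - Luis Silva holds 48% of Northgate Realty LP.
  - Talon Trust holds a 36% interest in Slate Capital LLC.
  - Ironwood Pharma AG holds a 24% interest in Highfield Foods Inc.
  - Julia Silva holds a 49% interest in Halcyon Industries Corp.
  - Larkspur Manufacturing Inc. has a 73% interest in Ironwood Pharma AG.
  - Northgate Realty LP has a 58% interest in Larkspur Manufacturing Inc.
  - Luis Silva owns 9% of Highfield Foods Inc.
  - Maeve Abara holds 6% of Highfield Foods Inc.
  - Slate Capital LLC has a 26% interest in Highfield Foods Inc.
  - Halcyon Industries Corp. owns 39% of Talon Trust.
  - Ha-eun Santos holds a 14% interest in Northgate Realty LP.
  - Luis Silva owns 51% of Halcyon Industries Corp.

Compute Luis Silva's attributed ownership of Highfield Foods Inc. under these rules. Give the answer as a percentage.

By sibling attribution (R1), Luis Silva is treated as also owning Julia Silva's interest in Halcyon Industries Corp, giving 51% + 49% = 100%.
By sibling attribution (R1), Luis Silva is treated as also owning Julia Silva's interest in Northgate Realty LP, giving 48% + 32% = 80%.
Chain via Halcyon Industries Corp. → Talon Trust → Slate Capital LLC (R2): 100% × 39% × 36% × 26% = 3.6504% of Highfield Foods Inc.
Chain via Northgate Realty LP → Larkspur Manufacturing Inc. → Ironwood Pharma AG (R2): 80% × 58% × 73% × 24% = 8.12928% of Highfield Foods Inc.
Direct interest in Highfield Foods Inc: 9%.
Aggregating (R3): 3.6504% + 8.12928% + 9% = 20.77968%.

20.77968%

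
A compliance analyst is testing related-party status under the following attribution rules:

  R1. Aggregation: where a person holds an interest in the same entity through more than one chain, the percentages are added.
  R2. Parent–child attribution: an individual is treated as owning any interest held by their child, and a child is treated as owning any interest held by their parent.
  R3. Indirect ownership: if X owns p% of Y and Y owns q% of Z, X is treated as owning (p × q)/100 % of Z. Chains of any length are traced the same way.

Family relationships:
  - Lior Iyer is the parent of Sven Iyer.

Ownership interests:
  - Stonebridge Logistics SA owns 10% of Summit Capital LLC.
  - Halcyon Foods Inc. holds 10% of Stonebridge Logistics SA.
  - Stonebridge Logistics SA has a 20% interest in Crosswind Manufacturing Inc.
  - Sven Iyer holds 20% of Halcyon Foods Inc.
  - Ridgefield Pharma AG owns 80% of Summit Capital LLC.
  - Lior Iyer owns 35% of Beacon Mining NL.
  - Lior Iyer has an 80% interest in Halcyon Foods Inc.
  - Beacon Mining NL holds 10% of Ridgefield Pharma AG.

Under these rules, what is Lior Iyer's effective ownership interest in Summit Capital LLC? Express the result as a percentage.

By parent–child attribution (R2), Lior Iyer is treated as also owning Sven Iyer's interest in Halcyon Foods Inc, giving 80% + 20% = 100%.
Chain via Halcyon Foods Inc. → Stonebridge Logistics SA (R3): 100% × 10% × 10% = 1% of Summit Capital LLC.
Chain via Beacon Mining NL → Ridgefield Pharma AG (R3): 35% × 10% × 80% = 2.8% of Summit Capital LLC.
Aggregating (R1): 1% + 2.8% = 3.8%.

3.8%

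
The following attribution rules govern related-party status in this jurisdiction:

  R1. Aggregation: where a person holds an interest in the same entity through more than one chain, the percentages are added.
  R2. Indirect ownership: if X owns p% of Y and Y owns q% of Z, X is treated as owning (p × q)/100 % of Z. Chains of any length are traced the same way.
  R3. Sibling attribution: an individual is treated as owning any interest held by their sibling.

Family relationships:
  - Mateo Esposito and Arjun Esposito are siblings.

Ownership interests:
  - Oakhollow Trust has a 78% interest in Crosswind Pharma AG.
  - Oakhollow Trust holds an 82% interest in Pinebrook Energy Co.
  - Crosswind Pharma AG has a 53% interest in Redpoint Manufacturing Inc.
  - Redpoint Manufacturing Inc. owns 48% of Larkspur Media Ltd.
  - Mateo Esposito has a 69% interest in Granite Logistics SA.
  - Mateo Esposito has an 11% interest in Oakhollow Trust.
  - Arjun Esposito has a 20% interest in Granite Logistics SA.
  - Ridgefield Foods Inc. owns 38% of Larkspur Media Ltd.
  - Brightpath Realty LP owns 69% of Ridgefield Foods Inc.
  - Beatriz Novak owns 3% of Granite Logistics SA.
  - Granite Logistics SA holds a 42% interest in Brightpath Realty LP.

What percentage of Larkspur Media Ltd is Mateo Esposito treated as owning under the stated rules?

11.983788%

By sibling attribution (R3), Mateo Esposito is treated as also owning Arjun Esposito's interest in Granite Logistics SA, giving 69% + 20% = 89%.
Chain via Granite Logistics SA → Brightpath Realty LP → Ridgefield Foods Inc. (R2): 89% × 42% × 69% × 38% = 9.801036% of Larkspur Media Ltd.
Chain via Oakhollow Trust → Crosswind Pharma AG → Redpoint Manufacturing Inc. (R2): 11% × 78% × 53% × 48% = 2.182752% of Larkspur Media Ltd.
Aggregating (R1): 9.801036% + 2.182752% = 11.983788%.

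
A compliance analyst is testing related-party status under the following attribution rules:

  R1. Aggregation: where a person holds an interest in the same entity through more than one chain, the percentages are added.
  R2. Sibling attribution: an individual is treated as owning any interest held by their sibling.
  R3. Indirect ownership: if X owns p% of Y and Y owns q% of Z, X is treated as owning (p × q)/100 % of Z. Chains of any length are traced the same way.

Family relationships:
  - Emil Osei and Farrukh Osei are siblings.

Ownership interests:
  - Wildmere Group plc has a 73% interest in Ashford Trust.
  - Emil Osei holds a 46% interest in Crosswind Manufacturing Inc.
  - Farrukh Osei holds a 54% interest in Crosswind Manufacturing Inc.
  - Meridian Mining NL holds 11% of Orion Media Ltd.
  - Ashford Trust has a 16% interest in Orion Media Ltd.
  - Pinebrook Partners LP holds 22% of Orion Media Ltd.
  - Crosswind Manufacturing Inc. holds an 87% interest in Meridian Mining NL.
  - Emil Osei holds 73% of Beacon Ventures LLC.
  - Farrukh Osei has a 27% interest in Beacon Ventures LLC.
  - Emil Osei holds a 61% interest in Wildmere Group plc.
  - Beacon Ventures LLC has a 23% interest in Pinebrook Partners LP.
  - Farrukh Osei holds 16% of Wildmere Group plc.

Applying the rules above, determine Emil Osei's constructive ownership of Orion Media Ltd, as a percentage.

23.6236%

By sibling attribution (R2), Emil Osei is treated as also owning Farrukh Osei's interest in Wildmere Group plc, giving 61% + 16% = 77%.
By sibling attribution (R2), Emil Osei is treated as also owning Farrukh Osei's interest in Beacon Ventures LLC, giving 73% + 27% = 100%.
By sibling attribution (R2), Emil Osei is treated as also owning Farrukh Osei's interest in Crosswind Manufacturing Inc, giving 46% + 54% = 100%.
Chain via Wildmere Group plc → Ashford Trust (R3): 77% × 73% × 16% = 8.9936% of Orion Media Ltd.
Chain via Beacon Ventures LLC → Pinebrook Partners LP (R3): 100% × 23% × 22% = 5.06% of Orion Media Ltd.
Chain via Crosswind Manufacturing Inc. → Meridian Mining NL (R3): 100% × 87% × 11% = 9.57% of Orion Media Ltd.
Aggregating (R1): 8.9936% + 5.06% + 9.57% = 23.6236%.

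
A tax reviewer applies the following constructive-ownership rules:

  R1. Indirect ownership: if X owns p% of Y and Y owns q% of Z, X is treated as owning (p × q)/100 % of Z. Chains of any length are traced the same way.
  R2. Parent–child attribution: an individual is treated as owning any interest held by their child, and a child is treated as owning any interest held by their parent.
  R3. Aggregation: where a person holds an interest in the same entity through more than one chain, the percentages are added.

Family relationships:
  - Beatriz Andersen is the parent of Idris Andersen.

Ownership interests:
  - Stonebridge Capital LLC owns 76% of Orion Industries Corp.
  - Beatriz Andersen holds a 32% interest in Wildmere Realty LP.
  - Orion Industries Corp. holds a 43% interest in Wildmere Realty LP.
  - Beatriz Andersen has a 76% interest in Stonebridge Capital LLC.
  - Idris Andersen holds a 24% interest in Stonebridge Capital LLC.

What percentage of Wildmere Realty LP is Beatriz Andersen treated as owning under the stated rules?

64.68%

By parent–child attribution (R2), Beatriz Andersen is treated as also owning Idris Andersen's interest in Stonebridge Capital LLC, giving 76% + 24% = 100%.
Chain via Stonebridge Capital LLC → Orion Industries Corp. (R1): 100% × 76% × 43% = 32.68% of Wildmere Realty LP.
Direct interest in Wildmere Realty LP: 32%.
Aggregating (R3): 32.68% + 32% = 64.68%.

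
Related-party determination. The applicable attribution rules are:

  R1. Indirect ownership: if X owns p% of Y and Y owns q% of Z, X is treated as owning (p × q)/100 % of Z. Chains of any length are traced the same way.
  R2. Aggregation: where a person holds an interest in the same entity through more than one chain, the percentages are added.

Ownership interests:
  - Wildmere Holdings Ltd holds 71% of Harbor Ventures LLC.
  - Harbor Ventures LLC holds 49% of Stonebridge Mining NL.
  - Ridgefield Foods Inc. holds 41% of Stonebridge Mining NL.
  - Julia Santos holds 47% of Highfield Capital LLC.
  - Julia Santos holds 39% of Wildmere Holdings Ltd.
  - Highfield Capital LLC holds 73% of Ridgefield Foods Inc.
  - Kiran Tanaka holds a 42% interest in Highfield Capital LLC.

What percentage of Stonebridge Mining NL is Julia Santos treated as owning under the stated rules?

Chain via Wildmere Holdings Ltd → Harbor Ventures LLC (R1): 39% × 71% × 49% = 13.5681% of Stonebridge Mining NL.
Chain via Highfield Capital LLC → Ridgefield Foods Inc. (R1): 47% × 73% × 41% = 14.0671% of Stonebridge Mining NL.
Aggregating (R2): 13.5681% + 14.0671% = 27.6352%.

27.6352%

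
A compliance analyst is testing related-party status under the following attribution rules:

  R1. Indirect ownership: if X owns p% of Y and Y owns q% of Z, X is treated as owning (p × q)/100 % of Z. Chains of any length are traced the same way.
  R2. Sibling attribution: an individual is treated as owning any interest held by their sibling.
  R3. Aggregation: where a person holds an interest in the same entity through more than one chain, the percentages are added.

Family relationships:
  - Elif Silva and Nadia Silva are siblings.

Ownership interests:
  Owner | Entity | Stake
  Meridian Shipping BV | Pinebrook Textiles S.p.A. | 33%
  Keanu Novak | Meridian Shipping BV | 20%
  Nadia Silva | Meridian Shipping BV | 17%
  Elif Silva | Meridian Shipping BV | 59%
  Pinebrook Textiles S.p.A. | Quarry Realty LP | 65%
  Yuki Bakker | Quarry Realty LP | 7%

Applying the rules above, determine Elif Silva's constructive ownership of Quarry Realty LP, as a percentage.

By sibling attribution (R2), Elif Silva is treated as also owning Nadia Silva's interest in Meridian Shipping BV, giving 59% + 17% = 76%.
Chain via Meridian Shipping BV → Pinebrook Textiles S.p.A. (R1): 76% × 33% × 65% = 16.302% of Quarry Realty LP.

16.302%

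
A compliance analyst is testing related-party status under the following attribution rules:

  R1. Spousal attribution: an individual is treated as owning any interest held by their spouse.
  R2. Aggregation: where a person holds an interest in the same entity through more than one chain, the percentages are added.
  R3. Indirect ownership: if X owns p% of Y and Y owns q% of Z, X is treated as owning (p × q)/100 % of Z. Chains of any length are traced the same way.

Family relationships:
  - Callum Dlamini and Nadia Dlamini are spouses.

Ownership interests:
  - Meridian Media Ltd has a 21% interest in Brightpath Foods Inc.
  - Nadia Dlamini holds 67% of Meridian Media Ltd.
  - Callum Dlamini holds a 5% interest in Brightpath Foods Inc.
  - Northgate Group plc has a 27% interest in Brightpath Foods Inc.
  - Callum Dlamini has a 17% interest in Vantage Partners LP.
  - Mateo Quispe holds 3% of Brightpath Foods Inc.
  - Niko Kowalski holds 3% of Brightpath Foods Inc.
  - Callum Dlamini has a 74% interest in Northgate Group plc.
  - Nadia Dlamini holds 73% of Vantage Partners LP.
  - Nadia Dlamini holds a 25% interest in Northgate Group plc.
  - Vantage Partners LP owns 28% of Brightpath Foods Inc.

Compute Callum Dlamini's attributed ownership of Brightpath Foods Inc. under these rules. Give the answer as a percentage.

By spousal attribution (R1), Callum Dlamini is treated as also owning Nadia Dlamini's interest in Northgate Group plc, giving 74% + 25% = 99%.
By spousal attribution (R1), Callum Dlamini is treated as also owning Nadia Dlamini's interest in Vantage Partners LP, giving 17% + 73% = 90%.
By spousal attribution (R1), Callum Dlamini is treated as owning Nadia Dlamini's 67% interest in Meridian Media Ltd.
Chain via Northgate Group plc (R3): 99% × 27% = 26.73% of Brightpath Foods Inc.
Chain via Vantage Partners LP (R3): 90% × 28% = 25.2% of Brightpath Foods Inc.
Direct interest in Brightpath Foods Inc: 5%.
Chain via Meridian Media Ltd (R3): 67% × 21% = 14.07% of Brightpath Foods Inc.
Aggregating (R2): 26.73% + 25.2% + 5% + 14.07% = 71%.

71%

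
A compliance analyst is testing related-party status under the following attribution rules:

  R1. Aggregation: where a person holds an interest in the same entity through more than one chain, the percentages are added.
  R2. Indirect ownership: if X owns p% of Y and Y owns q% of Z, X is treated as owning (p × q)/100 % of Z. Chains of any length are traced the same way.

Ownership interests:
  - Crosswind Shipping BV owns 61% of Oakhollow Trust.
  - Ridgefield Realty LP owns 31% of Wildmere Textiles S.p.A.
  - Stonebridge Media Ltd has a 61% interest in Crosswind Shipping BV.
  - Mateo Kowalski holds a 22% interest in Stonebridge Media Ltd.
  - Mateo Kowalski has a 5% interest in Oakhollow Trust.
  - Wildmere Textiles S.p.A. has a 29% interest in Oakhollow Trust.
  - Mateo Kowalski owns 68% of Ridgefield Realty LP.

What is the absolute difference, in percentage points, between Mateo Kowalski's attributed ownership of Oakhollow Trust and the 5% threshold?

Chain via Ridgefield Realty LP → Wildmere Textiles S.p.A. (R2): 68% × 31% × 29% = 6.1132% of Oakhollow Trust.
Chain via Stonebridge Media Ltd → Crosswind Shipping BV (R2): 22% × 61% × 61% = 8.1862% of Oakhollow Trust.
Direct interest in Oakhollow Trust: 5%.
Aggregating (R1): 6.1132% + 8.1862% + 5% = 19.2994%.
19.2994% exceeds the 5% threshold by 14.2994 percentage points.

14.2994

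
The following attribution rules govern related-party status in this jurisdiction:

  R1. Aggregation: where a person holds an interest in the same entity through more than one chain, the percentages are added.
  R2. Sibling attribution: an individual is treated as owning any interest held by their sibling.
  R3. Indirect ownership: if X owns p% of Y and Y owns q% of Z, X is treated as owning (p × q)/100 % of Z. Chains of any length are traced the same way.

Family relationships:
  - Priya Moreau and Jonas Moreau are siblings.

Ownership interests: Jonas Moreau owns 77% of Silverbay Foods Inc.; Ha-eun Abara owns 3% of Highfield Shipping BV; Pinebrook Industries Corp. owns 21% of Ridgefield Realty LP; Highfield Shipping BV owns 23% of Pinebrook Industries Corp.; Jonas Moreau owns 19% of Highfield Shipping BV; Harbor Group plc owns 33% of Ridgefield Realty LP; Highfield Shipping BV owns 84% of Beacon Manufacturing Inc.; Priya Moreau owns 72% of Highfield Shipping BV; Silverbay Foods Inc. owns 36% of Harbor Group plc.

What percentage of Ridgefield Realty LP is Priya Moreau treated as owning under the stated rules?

By sibling attribution (R2), Priya Moreau is treated as also owning Jonas Moreau's interest in Highfield Shipping BV, giving 72% + 19% = 91%.
By sibling attribution (R2), Priya Moreau is treated as owning Jonas Moreau's 77% interest in Silverbay Foods Inc.
Chain via Highfield Shipping BV → Pinebrook Industries Corp. (R3): 91% × 23% × 21% = 4.3953% of Ridgefield Realty LP.
Chain via Silverbay Foods Inc. → Harbor Group plc (R3): 77% × 36% × 33% = 9.1476% of Ridgefield Realty LP.
Aggregating (R1): 4.3953% + 9.1476% = 13.5429%.

13.5429%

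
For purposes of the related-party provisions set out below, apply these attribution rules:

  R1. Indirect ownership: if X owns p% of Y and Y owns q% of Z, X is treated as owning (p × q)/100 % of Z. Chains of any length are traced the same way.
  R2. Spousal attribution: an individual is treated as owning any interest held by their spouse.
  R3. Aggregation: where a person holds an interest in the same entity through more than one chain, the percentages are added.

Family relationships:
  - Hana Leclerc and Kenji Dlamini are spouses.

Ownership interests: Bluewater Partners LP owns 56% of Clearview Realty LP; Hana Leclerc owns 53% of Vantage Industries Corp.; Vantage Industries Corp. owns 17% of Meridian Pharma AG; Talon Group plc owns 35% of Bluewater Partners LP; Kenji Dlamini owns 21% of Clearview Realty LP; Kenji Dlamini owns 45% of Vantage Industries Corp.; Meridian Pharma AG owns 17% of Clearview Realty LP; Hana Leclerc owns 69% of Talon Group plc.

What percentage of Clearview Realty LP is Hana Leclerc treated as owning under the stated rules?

By spousal attribution (R2), Hana Leclerc is treated as also owning Kenji Dlamini's interest in Vantage Industries Corp, giving 53% + 45% = 98%.
By spousal attribution (R2), Hana Leclerc is treated as owning Kenji Dlamini's 21% interest in Clearview Realty LP.
Chain via Talon Group plc → Bluewater Partners LP (R1): 69% × 35% × 56% = 13.524% of Clearview Realty LP.
Chain via Vantage Industries Corp. → Meridian Pharma AG (R1): 98% × 17% × 17% = 2.8322% of Clearview Realty LP.
Direct interest in Clearview Realty LP: 21%.
Aggregating (R3): 13.524% + 2.8322% + 21% = 37.3562%.

37.3562%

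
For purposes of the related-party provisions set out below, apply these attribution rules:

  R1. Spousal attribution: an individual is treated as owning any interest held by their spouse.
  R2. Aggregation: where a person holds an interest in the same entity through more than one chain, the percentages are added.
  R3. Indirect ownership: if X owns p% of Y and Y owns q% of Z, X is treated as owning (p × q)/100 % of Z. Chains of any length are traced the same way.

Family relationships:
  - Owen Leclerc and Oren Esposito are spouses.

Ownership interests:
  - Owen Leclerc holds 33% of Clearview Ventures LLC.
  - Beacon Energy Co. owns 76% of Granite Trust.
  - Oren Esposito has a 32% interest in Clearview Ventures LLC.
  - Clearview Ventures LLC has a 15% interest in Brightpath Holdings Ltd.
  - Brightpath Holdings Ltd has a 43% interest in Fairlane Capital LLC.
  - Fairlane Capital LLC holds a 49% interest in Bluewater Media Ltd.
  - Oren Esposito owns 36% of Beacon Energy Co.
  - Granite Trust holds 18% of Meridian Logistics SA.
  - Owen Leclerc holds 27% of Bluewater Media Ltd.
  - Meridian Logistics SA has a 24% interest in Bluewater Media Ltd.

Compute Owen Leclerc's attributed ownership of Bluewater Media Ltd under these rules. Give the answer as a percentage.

30.236277%

By spousal attribution (R1), Owen Leclerc is treated as also owning Oren Esposito's interest in Clearview Ventures LLC, giving 33% + 32% = 65%.
By spousal attribution (R1), Owen Leclerc is treated as owning Oren Esposito's 36% interest in Beacon Energy Co.
Chain via Clearview Ventures LLC → Brightpath Holdings Ltd → Fairlane Capital LLC (R3): 65% × 15% × 43% × 49% = 2.054325% of Bluewater Media Ltd.
Direct interest in Bluewater Media Ltd: 27%.
Chain via Beacon Energy Co. → Granite Trust → Meridian Logistics SA (R3): 36% × 76% × 18% × 24% = 1.181952% of Bluewater Media Ltd.
Aggregating (R2): 2.054325% + 27% + 1.181952% = 30.236277%.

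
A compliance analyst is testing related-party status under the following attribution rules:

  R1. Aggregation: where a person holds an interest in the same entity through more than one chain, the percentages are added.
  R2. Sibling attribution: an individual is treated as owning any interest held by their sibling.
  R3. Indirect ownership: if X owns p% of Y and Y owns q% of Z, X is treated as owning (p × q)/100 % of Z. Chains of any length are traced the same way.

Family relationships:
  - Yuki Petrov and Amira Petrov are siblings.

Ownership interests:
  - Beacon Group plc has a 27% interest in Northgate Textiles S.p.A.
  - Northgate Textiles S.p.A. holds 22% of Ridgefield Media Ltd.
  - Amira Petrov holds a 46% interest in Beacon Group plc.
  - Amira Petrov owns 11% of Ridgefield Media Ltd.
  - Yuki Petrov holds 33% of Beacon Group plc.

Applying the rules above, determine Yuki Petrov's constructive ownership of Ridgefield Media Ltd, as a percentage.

By sibling attribution (R2), Yuki Petrov is treated as also owning Amira Petrov's interest in Beacon Group plc, giving 33% + 46% = 79%.
By sibling attribution (R2), Yuki Petrov is treated as owning Amira Petrov's 11% interest in Ridgefield Media Ltd.
Chain via Beacon Group plc → Northgate Textiles S.p.A. (R3): 79% × 27% × 22% = 4.6926% of Ridgefield Media Ltd.
Direct interest in Ridgefield Media Ltd: 11%.
Aggregating (R1): 4.6926% + 11% = 15.6926%.

15.6926%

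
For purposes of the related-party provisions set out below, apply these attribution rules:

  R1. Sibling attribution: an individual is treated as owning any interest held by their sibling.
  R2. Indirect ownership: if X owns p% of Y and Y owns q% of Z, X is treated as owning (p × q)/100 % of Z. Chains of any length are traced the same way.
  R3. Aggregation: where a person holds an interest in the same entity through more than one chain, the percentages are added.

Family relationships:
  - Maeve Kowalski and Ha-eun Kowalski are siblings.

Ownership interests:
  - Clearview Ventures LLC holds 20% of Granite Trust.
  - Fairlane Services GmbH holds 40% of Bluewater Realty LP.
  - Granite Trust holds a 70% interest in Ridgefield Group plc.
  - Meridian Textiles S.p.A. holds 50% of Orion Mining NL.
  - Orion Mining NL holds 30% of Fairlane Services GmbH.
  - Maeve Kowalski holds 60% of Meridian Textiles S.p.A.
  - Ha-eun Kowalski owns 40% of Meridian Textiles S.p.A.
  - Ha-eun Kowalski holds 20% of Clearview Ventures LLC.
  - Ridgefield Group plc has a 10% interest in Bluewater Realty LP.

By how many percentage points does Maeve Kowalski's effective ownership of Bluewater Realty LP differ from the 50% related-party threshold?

By sibling attribution (R1), Maeve Kowalski is treated as also owning Ha-eun Kowalski's interest in Meridian Textiles S.p.A, giving 60% + 40% = 100%.
By sibling attribution (R1), Maeve Kowalski is treated as owning Ha-eun Kowalski's 20% interest in Clearview Ventures LLC.
Chain via Meridian Textiles S.p.A. → Orion Mining NL → Fairlane Services GmbH (R2): 100% × 50% × 30% × 40% = 6% of Bluewater Realty LP.
Chain via Clearview Ventures LLC → Granite Trust → Ridgefield Group plc (R2): 20% × 20% × 70% × 10% = 0.28% of Bluewater Realty LP.
Aggregating (R3): 6% + 0.28% = 6.28%.
6.28% falls short of the 50% threshold by 43.72 percentage points.

43.72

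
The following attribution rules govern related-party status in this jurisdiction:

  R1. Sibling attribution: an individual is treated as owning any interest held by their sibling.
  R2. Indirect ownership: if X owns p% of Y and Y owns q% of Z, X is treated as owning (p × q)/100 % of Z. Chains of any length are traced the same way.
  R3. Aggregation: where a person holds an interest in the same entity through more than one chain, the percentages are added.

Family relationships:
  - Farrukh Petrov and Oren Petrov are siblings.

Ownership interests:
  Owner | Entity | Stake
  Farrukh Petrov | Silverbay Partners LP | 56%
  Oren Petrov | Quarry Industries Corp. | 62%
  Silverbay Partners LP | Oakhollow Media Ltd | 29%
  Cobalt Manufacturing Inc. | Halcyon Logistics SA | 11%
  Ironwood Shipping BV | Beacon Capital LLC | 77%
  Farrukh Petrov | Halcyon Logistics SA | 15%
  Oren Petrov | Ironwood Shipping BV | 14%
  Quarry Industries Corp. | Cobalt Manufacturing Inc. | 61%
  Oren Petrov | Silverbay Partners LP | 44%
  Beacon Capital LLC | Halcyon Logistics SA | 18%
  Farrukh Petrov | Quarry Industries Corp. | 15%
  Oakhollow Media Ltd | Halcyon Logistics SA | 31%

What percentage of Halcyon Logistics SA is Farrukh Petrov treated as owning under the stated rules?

By sibling attribution (R1), Farrukh Petrov is treated as also owning Oren Petrov's interest in Silverbay Partners LP, giving 56% + 44% = 100%.
By sibling attribution (R1), Farrukh Petrov is treated as also owning Oren Petrov's interest in Quarry Industries Corp, giving 15% + 62% = 77%.
By sibling attribution (R1), Farrukh Petrov is treated as owning Oren Petrov's 14% interest in Ironwood Shipping BV.
Chain via Silverbay Partners LP → Oakhollow Media Ltd (R2): 100% × 29% × 31% = 8.99% of Halcyon Logistics SA.
Chain via Quarry Industries Corp. → Cobalt Manufacturing Inc. (R2): 77% × 61% × 11% = 5.1667% of Halcyon Logistics SA.
Direct interest in Halcyon Logistics SA: 15%.
Chain via Ironwood Shipping BV → Beacon Capital LLC (R2): 14% × 77% × 18% = 1.9404% of Halcyon Logistics SA.
Aggregating (R3): 8.99% + 5.1667% + 15% + 1.9404% = 31.0971%.

31.0971%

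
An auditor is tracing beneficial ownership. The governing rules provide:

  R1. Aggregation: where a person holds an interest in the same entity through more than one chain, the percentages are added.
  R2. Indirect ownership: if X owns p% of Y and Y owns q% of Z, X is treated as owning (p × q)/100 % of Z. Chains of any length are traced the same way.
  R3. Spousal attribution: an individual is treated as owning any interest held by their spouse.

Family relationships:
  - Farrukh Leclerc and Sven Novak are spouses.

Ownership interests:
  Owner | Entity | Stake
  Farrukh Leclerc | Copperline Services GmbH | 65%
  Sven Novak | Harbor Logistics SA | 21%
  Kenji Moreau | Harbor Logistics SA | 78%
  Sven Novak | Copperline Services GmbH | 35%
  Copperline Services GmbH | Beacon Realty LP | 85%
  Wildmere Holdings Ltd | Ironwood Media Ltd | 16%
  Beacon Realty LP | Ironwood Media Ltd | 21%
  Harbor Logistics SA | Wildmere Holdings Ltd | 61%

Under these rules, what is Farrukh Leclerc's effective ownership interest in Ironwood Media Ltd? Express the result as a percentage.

19.8996%

By spousal attribution (R3), Farrukh Leclerc is treated as also owning Sven Novak's interest in Copperline Services GmbH, giving 65% + 35% = 100%.
By spousal attribution (R3), Farrukh Leclerc is treated as owning Sven Novak's 21% interest in Harbor Logistics SA.
Chain via Copperline Services GmbH → Beacon Realty LP (R2): 100% × 85% × 21% = 17.85% of Ironwood Media Ltd.
Chain via Harbor Logistics SA → Wildmere Holdings Ltd (R2): 21% × 61% × 16% = 2.0496% of Ironwood Media Ltd.
Aggregating (R1): 17.85% + 2.0496% = 19.8996%.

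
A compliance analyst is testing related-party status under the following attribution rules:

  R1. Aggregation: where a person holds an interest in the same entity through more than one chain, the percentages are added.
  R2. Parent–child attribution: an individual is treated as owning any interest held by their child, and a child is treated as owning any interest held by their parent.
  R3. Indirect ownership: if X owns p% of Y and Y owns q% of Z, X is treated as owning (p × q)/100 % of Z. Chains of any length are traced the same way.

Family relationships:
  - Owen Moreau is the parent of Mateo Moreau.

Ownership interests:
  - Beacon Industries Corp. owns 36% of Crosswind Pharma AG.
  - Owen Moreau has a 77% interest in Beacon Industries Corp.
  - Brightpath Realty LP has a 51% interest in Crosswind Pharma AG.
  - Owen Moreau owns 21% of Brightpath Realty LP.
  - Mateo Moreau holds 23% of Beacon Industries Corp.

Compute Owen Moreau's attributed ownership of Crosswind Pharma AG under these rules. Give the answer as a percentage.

46.71%

By parent–child attribution (R2), Owen Moreau is treated as also owning Mateo Moreau's interest in Beacon Industries Corp, giving 77% + 23% = 100%.
Chain via Beacon Industries Corp. (R3): 100% × 36% = 36% of Crosswind Pharma AG.
Chain via Brightpath Realty LP (R3): 21% × 51% = 10.71% of Crosswind Pharma AG.
Aggregating (R1): 36% + 10.71% = 46.71%.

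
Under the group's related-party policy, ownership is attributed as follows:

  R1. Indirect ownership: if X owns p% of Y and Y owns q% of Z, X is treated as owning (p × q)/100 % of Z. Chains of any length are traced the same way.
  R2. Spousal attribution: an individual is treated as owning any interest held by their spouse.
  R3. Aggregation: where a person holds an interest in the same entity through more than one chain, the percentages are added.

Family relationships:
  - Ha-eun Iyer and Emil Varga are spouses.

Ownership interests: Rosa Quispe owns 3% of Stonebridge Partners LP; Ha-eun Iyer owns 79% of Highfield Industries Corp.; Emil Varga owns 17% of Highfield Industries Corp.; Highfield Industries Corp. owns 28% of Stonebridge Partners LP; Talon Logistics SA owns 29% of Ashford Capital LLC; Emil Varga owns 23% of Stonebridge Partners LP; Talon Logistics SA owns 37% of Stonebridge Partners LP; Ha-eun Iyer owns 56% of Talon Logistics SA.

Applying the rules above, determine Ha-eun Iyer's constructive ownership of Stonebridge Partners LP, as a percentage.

70.6%

By spousal attribution (R2), Ha-eun Iyer is treated as also owning Emil Varga's interest in Highfield Industries Corp, giving 79% + 17% = 96%.
By spousal attribution (R2), Ha-eun Iyer is treated as owning Emil Varga's 23% interest in Stonebridge Partners LP.
Chain via Highfield Industries Corp. (R1): 96% × 28% = 26.88% of Stonebridge Partners LP.
Chain via Talon Logistics SA (R1): 56% × 37% = 20.72% of Stonebridge Partners LP.
Direct interest in Stonebridge Partners LP: 23%.
Aggregating (R3): 26.88% + 20.72% + 23% = 70.6%.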